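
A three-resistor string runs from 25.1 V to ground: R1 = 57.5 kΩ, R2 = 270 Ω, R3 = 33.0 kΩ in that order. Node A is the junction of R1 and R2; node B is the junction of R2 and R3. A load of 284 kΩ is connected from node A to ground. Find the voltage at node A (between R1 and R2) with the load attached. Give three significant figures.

Below node A the series string R2+R3 = 33270 Ω sits in parallel with the 284000 Ω load: 29780 Ω.
V_A = 25.1 × 29780/(57500 + 29780) = 8.56 V.

V ≈ 8.56 V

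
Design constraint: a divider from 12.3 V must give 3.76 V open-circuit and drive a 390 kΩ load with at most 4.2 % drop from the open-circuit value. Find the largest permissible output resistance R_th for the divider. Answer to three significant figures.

Loading drop = R_th/(R_th + R_L) ≤ 0.0420, so R_th ≤ R_L · ε/(1−ε) = 390 kΩ × 0.0420/0.9580 = 17.1 kΩ.

R_th ≤ 17.1 kΩ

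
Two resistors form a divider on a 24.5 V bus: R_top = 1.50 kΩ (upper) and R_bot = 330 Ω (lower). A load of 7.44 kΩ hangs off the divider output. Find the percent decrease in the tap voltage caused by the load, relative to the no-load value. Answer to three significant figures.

The divider's output (Thévenin) resistance is R_top‖R_bot = 270.5 Ω.
Fractional drop under load = R_th/(R_th + R_L) = 270.5 / (270.5 + 7440) = 0.03508.
So the output falls by 3.51 %.

3.51 %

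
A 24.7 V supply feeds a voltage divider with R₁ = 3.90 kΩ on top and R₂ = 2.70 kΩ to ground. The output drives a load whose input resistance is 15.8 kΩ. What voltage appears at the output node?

The load sits in parallel with R₂: R₂‖R_L = (2.70 × 15.8) / (2.70 + 15.8) = 2.306 kΩ.
V_out = 24.7 × 2.306 / (3.90 + 2.306) = 24.7 × 2.306/6.206 = 9.18 V.

V_out ≈ 9.18 V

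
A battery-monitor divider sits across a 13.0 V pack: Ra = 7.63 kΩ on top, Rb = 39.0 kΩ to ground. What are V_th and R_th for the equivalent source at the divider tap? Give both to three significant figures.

V_th is the open-circuit tap voltage: 13.0 × 39.0/(7.63 + 39.0) = 10.9 V.
With the supply zeroed, Ra and Rb appear in parallel from the tap: R_th = Ra‖Rb = (7.63 × 39.0)/46.63 = 6.38 kΩ.

V_th = 10.9 V, R_th = 6.38 kΩ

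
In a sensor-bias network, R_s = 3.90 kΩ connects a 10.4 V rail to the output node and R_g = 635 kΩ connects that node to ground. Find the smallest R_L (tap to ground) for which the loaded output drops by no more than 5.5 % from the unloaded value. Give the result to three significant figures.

Output resistance R_th = R_s‖R_g = (3.90 × 635)/638.9 = 3.876 kΩ.
The fractional drop is R_th/(R_th + R_L); requiring this ≤ 0.0550 gives R_L ≥ R_th(1/0.0550 − 1) = 3.876 × 17.18 = 66.6 kΩ.

R_L(min) ≈ 66.6 kΩ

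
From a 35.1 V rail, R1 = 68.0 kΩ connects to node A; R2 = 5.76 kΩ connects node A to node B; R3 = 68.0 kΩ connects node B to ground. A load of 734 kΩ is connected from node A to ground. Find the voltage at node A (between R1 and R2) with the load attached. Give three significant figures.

Below node A the series string R2+R3 = 73.76 kΩ sits in parallel with the 734 kΩ load: 67.02 kΩ.
V_A = 35.1 × 67.02/(68.0 + 67.02) = 17.4 V.

V ≈ 17.4 V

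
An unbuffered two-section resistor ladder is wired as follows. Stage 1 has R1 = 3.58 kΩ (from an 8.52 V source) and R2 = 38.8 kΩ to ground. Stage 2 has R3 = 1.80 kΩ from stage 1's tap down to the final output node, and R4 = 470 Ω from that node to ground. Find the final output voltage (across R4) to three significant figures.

V_out ≈ 0.661 V

Stage 2 presents R3+R4 = 2270 Ω as a load on stage 1's tap.
Stage 1's lower leg becomes R2‖(R3+R4) = 2145 Ω, so V_mid = 8.52 × 2145/5725 = 3.192 V.
Stage 2 is itself unloaded: V_out = V_mid × R4/(R3+R4) = 3.192 × 470/2270 = 0.661 V.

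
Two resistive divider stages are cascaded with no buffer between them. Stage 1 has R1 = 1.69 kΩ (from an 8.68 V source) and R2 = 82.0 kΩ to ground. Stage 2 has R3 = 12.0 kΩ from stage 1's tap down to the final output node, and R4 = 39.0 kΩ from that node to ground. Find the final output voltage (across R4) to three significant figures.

Stage 2 presents R3+R4 = 51.00 kΩ as a load on stage 1's tap.
Stage 1's lower leg becomes R2‖(R3+R4) = 31.44 kΩ, so V_mid = 8.68 × 31.44/33.13 = 8.237 V.
Stage 2 is itself unloaded: V_out = V_mid × R4/(R3+R4) = 8.237 × 39.0/51.00 = 6.30 V.

V_out ≈ 6.30 V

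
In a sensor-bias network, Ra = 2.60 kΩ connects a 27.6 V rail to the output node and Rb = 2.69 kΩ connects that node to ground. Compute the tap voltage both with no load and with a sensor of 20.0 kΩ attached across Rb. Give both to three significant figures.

Open-circuit: V = 27.6 × 2.69/(2.60 + 2.69) = 14.0 V.
With the load, Rb becomes Rb‖R_L = 2.371 kΩ, so V = 27.6 × 2.371/4.971 = 13.2 V.

Unloaded: 14.0 V; loaded: 13.2 V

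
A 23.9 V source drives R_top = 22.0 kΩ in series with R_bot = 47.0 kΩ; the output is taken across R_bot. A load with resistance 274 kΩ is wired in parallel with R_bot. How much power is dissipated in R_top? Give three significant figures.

Total resistance from the source is R_top + (R_bot‖R_L) = 62.12 kΩ, so I = 23.9/62.12 kΩ = 0.3847 mA.
P = I²·R_top = (0.3847 mA)² × 22.0 kΩ = 3.26 mW.

P ≈ 3.26 mW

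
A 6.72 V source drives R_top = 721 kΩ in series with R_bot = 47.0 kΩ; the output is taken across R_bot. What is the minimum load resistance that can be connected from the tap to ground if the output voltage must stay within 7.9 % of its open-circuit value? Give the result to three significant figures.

Output resistance R_th = R_top‖R_bot = (721 × 47.0)/768.0 = 44.12 kΩ.
The fractional drop is R_th/(R_th + R_L); requiring this ≤ 0.0790 gives R_L ≥ R_th(1/0.0790 − 1) = 44.12 × 11.66 = 514 kΩ.

R_L(min) ≈ 514 kΩ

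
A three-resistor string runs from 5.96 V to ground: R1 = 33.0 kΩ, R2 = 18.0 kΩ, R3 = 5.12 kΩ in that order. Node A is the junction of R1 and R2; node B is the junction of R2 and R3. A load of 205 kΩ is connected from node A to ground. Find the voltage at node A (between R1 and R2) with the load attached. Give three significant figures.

Below node A the series string R2+R3 = 23.12 kΩ sits in parallel with the 205 kΩ load: 20.78 kΩ.
V_A = 5.96 × 20.78/(33.0 + 20.78) = 2.30 V.

V ≈ 2.30 V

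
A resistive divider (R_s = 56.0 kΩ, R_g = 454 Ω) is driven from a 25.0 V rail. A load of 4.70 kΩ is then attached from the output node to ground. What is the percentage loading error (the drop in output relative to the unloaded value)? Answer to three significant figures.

The divider's output (Thévenin) resistance is R_s‖R_g = 450.3 Ω.
Fractional drop under load = R_th/(R_th + R_L) = 450.3 / (450.3 + 4700) = 0.08744.
So the output falls by 8.74 %.

8.74 %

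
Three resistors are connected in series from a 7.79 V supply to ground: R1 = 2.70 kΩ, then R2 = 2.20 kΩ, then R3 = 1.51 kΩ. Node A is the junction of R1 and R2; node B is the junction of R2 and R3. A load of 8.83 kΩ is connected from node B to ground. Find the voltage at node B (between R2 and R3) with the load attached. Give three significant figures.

V ≈ 1.62 V

At node B, R3 is in parallel with the load: R3‖R_L = 1.289 kΩ.
Below node A the resistance is R2 + (R3‖R_L) = 3.489 kΩ, so V_A = 7.79 × 3.489/6.189 = 4.392 V.
Then V_B = V_A × (R3‖R_L)/(R2 + R3‖R_L) = 4.392 × 1.289/3.489 = 1.62 V.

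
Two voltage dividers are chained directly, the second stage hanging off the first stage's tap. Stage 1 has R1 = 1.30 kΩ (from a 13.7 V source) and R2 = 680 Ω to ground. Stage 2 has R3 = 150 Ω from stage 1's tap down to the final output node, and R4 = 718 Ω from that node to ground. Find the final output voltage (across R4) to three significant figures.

Stage 2 presents R3+R4 = 868.0 Ω as a load on stage 1's tap.
Stage 1's lower leg becomes R2‖(R3+R4) = 381.3 Ω, so V_mid = 13.7 × 381.3/1681 = 3.107 V.
Stage 2 is itself unloaded: V_out = V_mid × R4/(R3+R4) = 3.107 × 718/868.0 = 2.57 V.

V_out ≈ 2.57 V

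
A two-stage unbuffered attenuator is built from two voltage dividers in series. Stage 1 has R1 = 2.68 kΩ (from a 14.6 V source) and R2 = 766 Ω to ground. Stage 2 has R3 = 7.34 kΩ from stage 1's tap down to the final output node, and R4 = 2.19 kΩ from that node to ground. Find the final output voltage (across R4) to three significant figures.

Stage 2 presents R3+R4 = 9530 Ω as a load on stage 1's tap.
Stage 1's lower leg becomes R2‖(R3+R4) = 709.0 Ω, so V_mid = 14.6 × 709.0/3389 = 3.054 V.
Stage 2 is itself unloaded: V_out = V_mid × R4/(R3+R4) = 3.054 × 2190/9530 = 0.702 V.

V_out ≈ 0.702 V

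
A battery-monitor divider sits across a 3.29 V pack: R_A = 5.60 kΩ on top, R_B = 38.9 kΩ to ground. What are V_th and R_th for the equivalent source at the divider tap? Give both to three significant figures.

V_th = 2.88 V, R_th = 4.90 kΩ

V_th is the open-circuit tap voltage: 3.29 × 38.9/(5.60 + 38.9) = 2.88 V.
With the supply zeroed, R_A and R_B appear in parallel from the tap: R_th = R_A‖R_B = (5.60 × 38.9)/44.50 = 4.90 kΩ.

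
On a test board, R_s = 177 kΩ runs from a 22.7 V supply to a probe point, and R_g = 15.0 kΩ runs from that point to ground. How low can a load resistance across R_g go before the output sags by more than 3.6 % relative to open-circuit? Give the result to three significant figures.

Output resistance R_th = R_s‖R_g = (177 × 15.0)/192.0 = 13.83 kΩ.
The fractional drop is R_th/(R_th + R_L); requiring this ≤ 0.0360 gives R_L ≥ R_th(1/0.0360 − 1) = 13.83 × 26.78 = 370 kΩ.

R_L(min) ≈ 370 kΩ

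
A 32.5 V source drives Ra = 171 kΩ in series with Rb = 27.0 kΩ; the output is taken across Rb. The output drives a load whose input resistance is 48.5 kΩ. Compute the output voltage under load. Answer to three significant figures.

V_out ≈ 2.99 V

The load sits in parallel with Rb: Rb‖R_L = (27.0 × 48.5) / (27.0 + 48.5) = 17.34 kΩ.
V_out = 32.5 × 17.34 / (171 + 17.34) = 32.5 × 17.34/188.3 = 2.99 V.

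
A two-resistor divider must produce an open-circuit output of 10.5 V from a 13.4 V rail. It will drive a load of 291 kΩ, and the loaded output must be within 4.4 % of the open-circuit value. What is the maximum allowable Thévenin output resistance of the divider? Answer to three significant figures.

R_th ≤ 13.4 kΩ

Loading drop = R_th/(R_th + R_L) ≤ 0.0440, so R_th ≤ R_L · ε/(1−ε) = 291 kΩ × 0.0440/0.9560 = 13.4 kΩ.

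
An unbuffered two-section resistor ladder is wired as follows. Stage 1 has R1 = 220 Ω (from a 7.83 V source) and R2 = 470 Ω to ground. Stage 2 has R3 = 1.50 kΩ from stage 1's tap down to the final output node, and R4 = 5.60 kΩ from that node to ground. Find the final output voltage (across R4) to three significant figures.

V_out ≈ 4.12 V

Stage 2 presents R3+R4 = 7100 Ω as a load on stage 1's tap.
Stage 1's lower leg becomes R2‖(R3+R4) = 440.8 Ω, so V_mid = 7.83 × 440.8/660.8 = 5.223 V.
Stage 2 is itself unloaded: V_out = V_mid × R4/(R3+R4) = 5.223 × 5600/7100 = 4.12 V.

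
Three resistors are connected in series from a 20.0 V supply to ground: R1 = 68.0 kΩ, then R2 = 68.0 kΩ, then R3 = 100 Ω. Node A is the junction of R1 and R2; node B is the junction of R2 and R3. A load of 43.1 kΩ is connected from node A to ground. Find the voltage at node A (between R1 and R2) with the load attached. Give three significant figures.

V ≈ 5.59 V

Below node A the series string R2+R3 = 68100 Ω sits in parallel with the 43100 Ω load: 26390 Ω.
V_A = 20.0 × 26390/(68000 + 26390) = 5.59 V.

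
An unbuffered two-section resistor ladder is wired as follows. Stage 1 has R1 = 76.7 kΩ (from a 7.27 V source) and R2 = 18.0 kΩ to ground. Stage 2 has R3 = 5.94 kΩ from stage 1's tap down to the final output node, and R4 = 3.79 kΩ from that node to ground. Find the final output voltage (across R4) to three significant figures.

Stage 2 presents R3+R4 = 9.730 kΩ as a load on stage 1's tap.
Stage 1's lower leg becomes R2‖(R3+R4) = 6.316 kΩ, so V_mid = 7.27 × 6.316/83.02 = 0.5531 V.
Stage 2 is itself unloaded: V_out = V_mid × R4/(R3+R4) = 0.5531 × 3.79/9.730 = 0.215 V.

V_out ≈ 0.215 V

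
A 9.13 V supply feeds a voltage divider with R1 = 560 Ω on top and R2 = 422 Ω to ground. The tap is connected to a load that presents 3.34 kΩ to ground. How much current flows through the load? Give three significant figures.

I_L ≈ 1.10 mA

R2‖R_L = 374.7 Ω; V_out = 9.13 × 374.7/934.7 = 3.660 V.
I_L = V_out / R_L = 3.660 / 3.34 kΩ = 1.10 mA.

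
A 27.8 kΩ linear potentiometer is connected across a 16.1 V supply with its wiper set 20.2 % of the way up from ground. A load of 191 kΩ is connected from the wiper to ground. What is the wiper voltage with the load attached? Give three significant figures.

The wiper splits the pot into (1−α)R = 22.18 kΩ above and αR = 5.616 kΩ below.
Lower section ‖ load = 5.455 kΩ.
V_wiper = 16.1 × 5.455/(22.18 + 5.455) = 3.18 V.

V ≈ 3.18 V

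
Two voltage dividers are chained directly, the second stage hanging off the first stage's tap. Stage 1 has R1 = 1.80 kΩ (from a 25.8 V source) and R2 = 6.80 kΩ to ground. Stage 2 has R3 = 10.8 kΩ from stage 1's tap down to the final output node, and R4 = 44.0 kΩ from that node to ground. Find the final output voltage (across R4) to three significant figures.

Stage 2 presents R3+R4 = 54.80 kΩ as a load on stage 1's tap.
Stage 1's lower leg becomes R2‖(R3+R4) = 6.049 kΩ, so V_mid = 25.8 × 6.049/7.849 = 19.88 V.
Stage 2 is itself unloaded: V_out = V_mid × R4/(R3+R4) = 19.88 × 44.0/54.80 = 16.0 V.

V_out ≈ 16.0 V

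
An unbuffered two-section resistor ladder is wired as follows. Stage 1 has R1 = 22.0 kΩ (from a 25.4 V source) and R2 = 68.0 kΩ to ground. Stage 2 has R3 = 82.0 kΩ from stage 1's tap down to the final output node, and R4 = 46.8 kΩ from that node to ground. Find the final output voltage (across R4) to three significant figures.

V_out ≈ 6.18 V

Stage 2 presents R3+R4 = 128.8 kΩ as a load on stage 1's tap.
Stage 1's lower leg becomes R2‖(R3+R4) = 44.50 kΩ, so V_mid = 25.4 × 44.50/66.50 = 17.00 V.
Stage 2 is itself unloaded: V_out = V_mid × R4/(R3+R4) = 17.00 × 46.8/128.8 = 6.18 V.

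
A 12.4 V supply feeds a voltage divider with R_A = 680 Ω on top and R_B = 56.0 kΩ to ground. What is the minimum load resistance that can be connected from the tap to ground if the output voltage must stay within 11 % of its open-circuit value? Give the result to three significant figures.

R_L(min) ≈ 5.44 kΩ

Output resistance R_th = R_A‖R_B = (680 × 56000)/56680 = 671.8 Ω.
The fractional drop is R_th/(R_th + R_L); requiring this ≤ 0.110 gives R_L ≥ R_th(1/0.110 − 1) = 671.8 × 8.091 = 5.44 kΩ.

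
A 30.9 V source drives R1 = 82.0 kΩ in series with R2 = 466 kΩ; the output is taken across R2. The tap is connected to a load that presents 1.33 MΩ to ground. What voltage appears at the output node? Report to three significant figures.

The load sits in parallel with R2: R2‖R_L = (466 × 1330) / (466 + 1330) = 345.1 kΩ.
V_out = 30.9 × 345.1 / (82.0 + 345.1) = 30.9 × 345.1/427.1 = 25.0 V.

V_out ≈ 25.0 V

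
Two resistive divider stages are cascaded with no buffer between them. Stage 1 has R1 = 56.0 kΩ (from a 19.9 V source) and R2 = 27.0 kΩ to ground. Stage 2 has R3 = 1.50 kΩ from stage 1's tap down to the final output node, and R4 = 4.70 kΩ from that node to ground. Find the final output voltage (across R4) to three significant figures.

V_out ≈ 1.25 V

Stage 2 presents R3+R4 = 6.200 kΩ as a load on stage 1's tap.
Stage 1's lower leg becomes R2‖(R3+R4) = 5.042 kΩ, so V_mid = 19.9 × 5.042/61.04 = 1.644 V.
Stage 2 is itself unloaded: V_out = V_mid × R4/(R3+R4) = 1.644 × 4.70/6.200 = 1.25 V.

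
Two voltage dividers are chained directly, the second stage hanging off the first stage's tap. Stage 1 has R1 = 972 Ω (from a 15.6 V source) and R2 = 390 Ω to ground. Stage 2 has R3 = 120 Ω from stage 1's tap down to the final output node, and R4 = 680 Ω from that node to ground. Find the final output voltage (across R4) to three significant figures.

V_out ≈ 2.82 V

Stage 2 presents R3+R4 = 800.0 Ω as a load on stage 1's tap.
Stage 1's lower leg becomes R2‖(R3+R4) = 262.2 Ω, so V_mid = 15.6 × 262.2/1234 = 3.314 V.
Stage 2 is itself unloaded: V_out = V_mid × R4/(R3+R4) = 3.314 × 680/800.0 = 2.82 V.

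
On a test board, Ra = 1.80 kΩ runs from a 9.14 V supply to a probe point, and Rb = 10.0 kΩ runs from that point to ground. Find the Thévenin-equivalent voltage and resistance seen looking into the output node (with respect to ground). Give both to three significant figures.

V_th = 7.75 V, R_th = 1.53 kΩ

V_th is the open-circuit tap voltage: 9.14 × 10.0/(1.80 + 10.0) = 7.75 V.
With the supply zeroed, Ra and Rb appear in parallel from the tap: R_th = Ra‖Rb = (1.80 × 10.0)/11.80 = 1.53 kΩ.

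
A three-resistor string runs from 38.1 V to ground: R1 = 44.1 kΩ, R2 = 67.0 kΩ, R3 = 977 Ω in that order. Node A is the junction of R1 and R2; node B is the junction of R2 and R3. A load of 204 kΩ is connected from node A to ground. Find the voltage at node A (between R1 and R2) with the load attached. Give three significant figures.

V ≈ 20.4 V

Below node A the series string R2+R3 = 67980 Ω sits in parallel with the 204000 Ω load: 50990 Ω.
V_A = 38.1 × 50990/(44100 + 50990) = 20.4 V.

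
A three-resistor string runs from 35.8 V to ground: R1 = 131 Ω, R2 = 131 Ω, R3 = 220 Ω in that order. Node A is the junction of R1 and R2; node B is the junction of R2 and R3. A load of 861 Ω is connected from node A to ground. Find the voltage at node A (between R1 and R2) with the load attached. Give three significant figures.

Below node A the series string R2+R3 = 351.0 Ω sits in parallel with the 861 Ω load: 249.3 Ω.
V_A = 35.8 × 249.3/(131 + 249.3) = 23.5 V.

V ≈ 23.5 V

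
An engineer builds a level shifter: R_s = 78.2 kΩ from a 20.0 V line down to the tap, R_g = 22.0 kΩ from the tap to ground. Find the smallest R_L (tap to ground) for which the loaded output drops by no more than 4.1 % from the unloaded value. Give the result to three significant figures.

R_L(min) ≈ 402 kΩ

Output resistance R_th = R_s‖R_g = (78.2 × 22.0)/100.2 = 17.17 kΩ.
The fractional drop is R_th/(R_th + R_L); requiring this ≤ 0.0410 gives R_L ≥ R_th(1/0.0410 − 1) = 17.17 × 23.39 = 402 kΩ.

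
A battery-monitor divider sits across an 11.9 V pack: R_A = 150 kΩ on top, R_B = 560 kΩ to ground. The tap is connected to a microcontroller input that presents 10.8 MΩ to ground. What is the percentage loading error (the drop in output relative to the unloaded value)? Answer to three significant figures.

1.08 %

The divider's output (Thévenin) resistance is R_A‖R_B = 118.3 kΩ.
Fractional drop under load = R_th/(R_th + R_L) = 118.3 / (118.3 + 10800) = 0.01084.
So the output falls by 1.08 %.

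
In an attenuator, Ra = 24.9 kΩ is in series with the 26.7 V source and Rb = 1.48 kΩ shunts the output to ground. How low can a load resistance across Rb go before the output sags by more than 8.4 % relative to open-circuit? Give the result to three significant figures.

R_L(min) ≈ 15.2 kΩ

Output resistance R_th = Ra‖Rb = (24.9 × 1.48)/26.38 = 1.397 kΩ.
The fractional drop is R_th/(R_th + R_L); requiring this ≤ 0.0840 gives R_L ≥ R_th(1/0.0840 − 1) = 1.397 × 10.90 = 15.2 kΩ.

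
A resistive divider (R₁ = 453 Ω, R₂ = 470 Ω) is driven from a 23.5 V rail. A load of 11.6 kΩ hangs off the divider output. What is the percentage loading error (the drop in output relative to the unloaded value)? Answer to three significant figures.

The divider's output (Thévenin) resistance is R₁‖R₂ = 230.7 Ω.
Fractional drop under load = R_th/(R_th + R_L) = 230.7 / (230.7 + 11600) = 0.01950.
So the output falls by 1.95 %.

1.95 %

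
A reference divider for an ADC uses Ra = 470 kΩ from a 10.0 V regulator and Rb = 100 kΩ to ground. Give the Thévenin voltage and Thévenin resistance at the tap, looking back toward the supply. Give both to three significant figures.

V_th = 1.75 V, R_th = 82.5 kΩ

V_th is the open-circuit tap voltage: 10.0 × 100/(470 + 100) = 1.75 V.
With the supply zeroed, Ra and Rb appear in parallel from the tap: R_th = Ra‖Rb = (470 × 100)/570.0 = 82.5 kΩ.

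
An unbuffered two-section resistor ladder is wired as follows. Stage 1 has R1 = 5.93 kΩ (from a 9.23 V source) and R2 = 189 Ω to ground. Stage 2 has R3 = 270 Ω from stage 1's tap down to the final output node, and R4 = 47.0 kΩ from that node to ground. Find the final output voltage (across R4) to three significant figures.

V_out ≈ 0.282 V

Stage 2 presents R3+R4 = 47270 Ω as a load on stage 1's tap.
Stage 1's lower leg becomes R2‖(R3+R4) = 188.2 Ω, so V_mid = 9.23 × 188.2/6118 = 0.2840 V.
Stage 2 is itself unloaded: V_out = V_mid × R4/(R3+R4) = 0.2840 × 47000/47270 = 0.282 V.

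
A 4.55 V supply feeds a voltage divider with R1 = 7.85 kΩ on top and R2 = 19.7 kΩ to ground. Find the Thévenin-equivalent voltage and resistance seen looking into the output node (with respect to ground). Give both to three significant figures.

V_th = 3.25 V, R_th = 5.61 kΩ

V_th is the open-circuit tap voltage: 4.55 × 19.7/(7.85 + 19.7) = 3.25 V.
With the supply zeroed, R1 and R2 appear in parallel from the tap: R_th = R1‖R2 = (7.85 × 19.7)/27.55 = 5.61 kΩ.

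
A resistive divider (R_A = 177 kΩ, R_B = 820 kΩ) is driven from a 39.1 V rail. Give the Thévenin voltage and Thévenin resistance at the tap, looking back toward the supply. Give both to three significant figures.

V_th is the open-circuit tap voltage: 39.1 × 820/(177 + 820) = 32.2 V.
With the supply zeroed, R_A and R_B appear in parallel from the tap: R_th = R_A‖R_B = (177 × 820)/997.0 = 146 kΩ.

V_th = 32.2 V, R_th = 146 kΩ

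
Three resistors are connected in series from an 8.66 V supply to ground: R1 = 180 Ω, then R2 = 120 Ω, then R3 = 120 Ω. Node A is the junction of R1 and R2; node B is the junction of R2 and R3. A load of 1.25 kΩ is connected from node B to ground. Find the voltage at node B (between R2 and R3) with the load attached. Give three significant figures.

At node B, R3 is in parallel with the load: R3‖R_L = 109.5 Ω.
Below node A the resistance is R2 + (R3‖R_L) = 229.5 Ω, so V_A = 8.66 × 229.5/409.5 = 4.853 V.
Then V_B = V_A × (R3‖R_L)/(R2 + R3‖R_L) = 4.853 × 109.5/229.5 = 2.32 V.

V ≈ 2.32 V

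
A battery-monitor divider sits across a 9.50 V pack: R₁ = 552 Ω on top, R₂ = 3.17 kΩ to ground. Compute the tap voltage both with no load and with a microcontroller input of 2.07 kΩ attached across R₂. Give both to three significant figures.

Open-circuit: V = 9.50 × 3170/(552 + 3170) = 8.09 V.
With the load, R₂ becomes R₂‖R_L = 1252 Ω, so V = 9.50 × 1252/1804 = 6.59 V.

Unloaded: 8.09 V; loaded: 6.59 V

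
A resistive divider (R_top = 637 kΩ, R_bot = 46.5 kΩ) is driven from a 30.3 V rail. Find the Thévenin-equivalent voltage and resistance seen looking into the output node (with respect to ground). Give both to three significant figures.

V_th is the open-circuit tap voltage: 30.3 × 46.5/(637 + 46.5) = 2.06 V.
With the supply zeroed, R_top and R_bot appear in parallel from the tap: R_th = R_top‖R_bot = (637 × 46.5)/683.5 = 43.3 kΩ.

V_th = 2.06 V, R_th = 43.3 kΩ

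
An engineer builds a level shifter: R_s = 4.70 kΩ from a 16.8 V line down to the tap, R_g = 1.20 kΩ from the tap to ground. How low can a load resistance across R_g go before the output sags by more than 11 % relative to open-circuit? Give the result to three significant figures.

R_L(min) ≈ 7.73 kΩ

Output resistance R_th = R_s‖R_g = (4700 × 1200)/5900 = 955.9 Ω.
The fractional drop is R_th/(R_th + R_L); requiring this ≤ 0.110 gives R_L ≥ R_th(1/0.110 − 1) = 955.9 × 8.091 = 7.73 kΩ.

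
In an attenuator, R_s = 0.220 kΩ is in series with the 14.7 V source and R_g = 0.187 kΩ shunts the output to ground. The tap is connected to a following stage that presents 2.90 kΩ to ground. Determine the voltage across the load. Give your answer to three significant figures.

The load sits in parallel with R_g: R_g‖R_L = (187 × 2900) / (187 + 2900) = 175.7 Ω.
V_out = 14.7 × 175.7 / (220 + 175.7) = 14.7 × 175.7/395.7 = 6.53 V.

V_out ≈ 6.53 V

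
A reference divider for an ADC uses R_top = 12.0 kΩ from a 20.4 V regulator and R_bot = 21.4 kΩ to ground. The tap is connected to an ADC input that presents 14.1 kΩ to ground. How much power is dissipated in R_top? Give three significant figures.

P ≈ 11.9 mW

Total resistance from the source is R_top + (R_bot‖R_L) = 20.50 kΩ, so I = 20.4/20.50 kΩ = 0.9951 mA.
P = I²·R_top = (0.9951 mA)² × 12.0 kΩ = 11.9 mW.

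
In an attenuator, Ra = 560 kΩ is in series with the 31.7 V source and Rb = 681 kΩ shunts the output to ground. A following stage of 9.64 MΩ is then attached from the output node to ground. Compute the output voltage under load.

The load sits in parallel with Rb: Rb‖R_L = (681 × 9640) / (681 + 9640) = 636.1 kΩ.
V_out = 31.7 × 636.1 / (560 + 636.1) = 31.7 × 636.1/1196 = 16.9 V.
(Unloaded it would have been 17.4 V.)

V_out ≈ 16.9 V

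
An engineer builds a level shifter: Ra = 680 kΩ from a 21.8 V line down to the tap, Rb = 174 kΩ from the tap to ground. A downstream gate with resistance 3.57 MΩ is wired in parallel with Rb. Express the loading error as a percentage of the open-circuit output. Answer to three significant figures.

3.74 %

The divider's output (Thévenin) resistance is Ra‖Rb = 138.5 kΩ.
Fractional drop under load = R_th/(R_th + R_L) = 138.5 / (138.5 + 3570) = 0.03736.
So the output falls by 3.74 %.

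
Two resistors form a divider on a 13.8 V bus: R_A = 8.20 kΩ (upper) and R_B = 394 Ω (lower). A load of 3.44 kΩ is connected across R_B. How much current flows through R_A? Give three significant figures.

I ≈ 1.61 mA

R_B‖R_L = 353.5 Ω, so the source sees R_A + R_B‖R_L = 8554 Ω.
I = 13.8 V / 8554 Ω = 1.61 mA.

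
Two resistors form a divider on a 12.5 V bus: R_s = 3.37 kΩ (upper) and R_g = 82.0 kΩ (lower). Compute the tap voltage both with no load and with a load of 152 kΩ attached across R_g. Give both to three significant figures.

Unloaded: 12.0 V; loaded: 11.8 V

Open-circuit: V = 12.5 × 82.0/(3.37 + 82.0) = 12.0 V.
With the load, R_g becomes R_g‖R_L = 53.26 kΩ, so V = 12.5 × 53.26/56.63 = 11.8 V.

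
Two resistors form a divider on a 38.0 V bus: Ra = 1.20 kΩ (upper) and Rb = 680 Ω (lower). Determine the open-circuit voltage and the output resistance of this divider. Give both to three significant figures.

V_th is the open-circuit tap voltage: 38.0 × 680/(1200 + 680) = 13.7 V.
With the supply zeroed, Ra and Rb appear in parallel from the tap: R_th = Ra‖Rb = (1200 × 680)/1880 = 434 Ω.

V_th = 13.7 V, R_th = 434 Ω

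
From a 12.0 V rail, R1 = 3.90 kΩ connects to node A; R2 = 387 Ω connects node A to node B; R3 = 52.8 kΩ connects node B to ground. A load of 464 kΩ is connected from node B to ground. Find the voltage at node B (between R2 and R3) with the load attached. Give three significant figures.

V ≈ 11.0 V

At node B, R3 is in parallel with the load: R3‖R_L = 47410 Ω.
Below node A the resistance is R2 + (R3‖R_L) = 47790 Ω, so V_A = 12.0 × 47790/51690 = 11.09 V.
Then V_B = V_A × (R3‖R_L)/(R2 + R3‖R_L) = 11.09 × 47410/47790 = 11.0 V.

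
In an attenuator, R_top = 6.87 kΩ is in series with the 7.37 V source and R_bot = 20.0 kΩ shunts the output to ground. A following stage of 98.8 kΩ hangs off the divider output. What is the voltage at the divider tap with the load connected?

V_out ≈ 5.22 V

The load sits in parallel with R_bot: R_bot‖R_L = (20.0 × 98.8) / (20.0 + 98.8) = 16.63 kΩ.
V_out = 7.37 × 16.63 / (6.87 + 16.63) = 7.37 × 16.63/23.50 = 5.22 V.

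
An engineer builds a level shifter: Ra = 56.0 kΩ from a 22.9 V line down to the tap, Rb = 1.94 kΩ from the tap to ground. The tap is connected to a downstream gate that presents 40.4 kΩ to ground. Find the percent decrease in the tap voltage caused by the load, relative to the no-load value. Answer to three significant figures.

The divider's output (Thévenin) resistance is Ra‖Rb = 1.875 kΩ.
Fractional drop under load = R_th/(R_th + R_L) = 1.875 / (1.875 + 40.4) = 0.04435.
So the output falls by 4.44 %.

4.44 %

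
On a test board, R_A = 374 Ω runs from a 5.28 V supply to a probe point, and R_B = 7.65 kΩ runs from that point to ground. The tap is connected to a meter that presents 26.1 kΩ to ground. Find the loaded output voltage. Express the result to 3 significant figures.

The load sits in parallel with R_B: R_B‖R_L = (7650 × 26100) / (7650 + 26100) = 5916 Ω.
V_out = 5.28 × 5916 / (374 + 5916) = 5.28 × 5916/6290 = 4.97 V.

V_out ≈ 4.97 V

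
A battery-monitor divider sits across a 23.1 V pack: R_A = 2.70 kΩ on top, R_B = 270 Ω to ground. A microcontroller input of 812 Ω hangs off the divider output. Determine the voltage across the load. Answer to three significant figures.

V_out ≈ 1.61 V

The load sits in parallel with R_B: R_B‖R_L = (270 × 812) / (270 + 812) = 202.6 Ω.
V_out = 23.1 × 202.6 / (2700 + 202.6) = 23.1 × 202.6/2903 = 1.61 V.
(Unloaded it would have been 2.10 V.)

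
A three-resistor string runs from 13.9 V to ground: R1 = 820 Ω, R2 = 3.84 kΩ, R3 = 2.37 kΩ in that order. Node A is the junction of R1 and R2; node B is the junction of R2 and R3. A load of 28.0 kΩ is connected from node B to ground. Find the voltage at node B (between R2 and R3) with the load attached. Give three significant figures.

At node B, R3 is in parallel with the load: R3‖R_L = 2185 Ω.
Below node A the resistance is R2 + (R3‖R_L) = 6025 Ω, so V_A = 13.9 × 6025/6845 = 12.23 V.
Then V_B = V_A × (R3‖R_L)/(R2 + R3‖R_L) = 12.23 × 2185/6025 = 4.44 V.

V ≈ 4.44 V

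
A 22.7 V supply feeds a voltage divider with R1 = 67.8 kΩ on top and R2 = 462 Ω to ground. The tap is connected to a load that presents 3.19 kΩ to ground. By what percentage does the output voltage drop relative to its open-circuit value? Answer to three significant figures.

12.6 %

Unloaded V = 22.7 × 462/68260 = 0.15363 V.
Loaded: R2‖R_L = 403.6 Ω, giving V = 22.7 × 403.6/68200 = 0.13431 V.
Drop = (0.15363 − 0.13431) / 0.15363 = 12.6 %.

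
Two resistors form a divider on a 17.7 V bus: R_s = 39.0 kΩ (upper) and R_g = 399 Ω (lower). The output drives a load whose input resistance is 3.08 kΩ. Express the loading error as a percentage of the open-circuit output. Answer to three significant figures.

11.4 %

The divider's output (Thévenin) resistance is R_s‖R_g = 395.0 Ω.
Fractional drop under load = R_th/(R_th + R_L) = 395.0 / (395.0 + 3080) = 0.1137.
So the output falls by 11.4 %.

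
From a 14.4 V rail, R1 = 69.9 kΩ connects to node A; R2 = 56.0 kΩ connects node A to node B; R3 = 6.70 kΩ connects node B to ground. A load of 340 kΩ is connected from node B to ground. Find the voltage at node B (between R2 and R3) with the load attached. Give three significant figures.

V ≈ 0.714 V

At node B, R3 is in parallel with the load: R3‖R_L = 6.571 kΩ.
Below node A the resistance is R2 + (R3‖R_L) = 62.57 kΩ, so V_A = 14.4 × 62.57/132.5 = 6.802 V.
Then V_B = V_A × (R3‖R_L)/(R2 + R3‖R_L) = 6.802 × 6.571/62.57 = 0.714 V.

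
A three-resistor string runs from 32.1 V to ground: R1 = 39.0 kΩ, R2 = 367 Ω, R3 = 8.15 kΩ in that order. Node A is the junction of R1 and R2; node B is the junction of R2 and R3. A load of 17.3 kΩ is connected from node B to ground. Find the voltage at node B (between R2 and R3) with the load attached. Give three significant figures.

V ≈ 3.96 V

At node B, R3 is in parallel with the load: R3‖R_L = 5540 Ω.
Below node A the resistance is R2 + (R3‖R_L) = 5907 Ω, so V_A = 32.1 × 5907/44910 = 4.222 V.
Then V_B = V_A × (R3‖R_L)/(R2 + R3‖R_L) = 4.222 × 5540/5907 = 3.96 V.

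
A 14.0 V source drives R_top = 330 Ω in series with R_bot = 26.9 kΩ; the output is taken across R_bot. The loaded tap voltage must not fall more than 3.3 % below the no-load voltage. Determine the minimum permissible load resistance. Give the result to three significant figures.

Output resistance R_th = R_top‖R_bot = (330 × 26900)/27230 = 326.0 Ω.
The fractional drop is R_th/(R_th + R_L); requiring this ≤ 0.0330 gives R_L ≥ R_th(1/0.0330 − 1) = 326.0 × 29.30 = 9.55 kΩ.

R_L(min) ≈ 9.55 kΩ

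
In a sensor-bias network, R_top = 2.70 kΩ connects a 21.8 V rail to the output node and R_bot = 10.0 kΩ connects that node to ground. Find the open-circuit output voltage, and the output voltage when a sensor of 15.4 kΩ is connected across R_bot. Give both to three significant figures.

Open-circuit: V = 21.8 × 10.0/(2.70 + 10.0) = 17.2 V.
With the load, R_bot becomes R_bot‖R_L = 6.063 kΩ, so V = 21.8 × 6.063/8.763 = 15.1 V.

Unloaded: 17.2 V; loaded: 15.1 V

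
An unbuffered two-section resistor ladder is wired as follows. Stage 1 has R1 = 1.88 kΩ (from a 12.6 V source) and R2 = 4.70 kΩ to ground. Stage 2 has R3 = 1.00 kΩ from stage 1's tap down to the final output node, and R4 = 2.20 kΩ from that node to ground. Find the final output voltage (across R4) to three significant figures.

V_out ≈ 4.36 V

Stage 2 presents R3+R4 = 3.200 kΩ as a load on stage 1's tap.
Stage 1's lower leg becomes R2‖(R3+R4) = 1.904 kΩ, so V_mid = 12.6 × 1.904/3.784 = 6.340 V.
Stage 2 is itself unloaded: V_out = V_mid × R4/(R3+R4) = 6.340 × 2.20/3.200 = 4.36 V.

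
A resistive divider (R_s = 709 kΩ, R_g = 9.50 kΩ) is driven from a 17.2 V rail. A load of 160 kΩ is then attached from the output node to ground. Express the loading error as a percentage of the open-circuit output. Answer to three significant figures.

The divider's output (Thévenin) resistance is R_s‖R_g = 9.374 kΩ.
Fractional drop under load = R_th/(R_th + R_L) = 9.374 / (9.374 + 160) = 0.05535.
So the output falls by 5.53 %.

5.53 %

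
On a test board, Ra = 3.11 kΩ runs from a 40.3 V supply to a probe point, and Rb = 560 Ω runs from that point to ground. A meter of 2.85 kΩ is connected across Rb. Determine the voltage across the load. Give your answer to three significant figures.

V_out ≈ 5.27 V

The load sits in parallel with Rb: Rb‖R_L = (560 × 2850) / (560 + 2850) = 468.0 Ω.
V_out = 40.3 × 468.0 / (3110 + 468.0) = 40.3 × 468.0/3578 = 5.27 V.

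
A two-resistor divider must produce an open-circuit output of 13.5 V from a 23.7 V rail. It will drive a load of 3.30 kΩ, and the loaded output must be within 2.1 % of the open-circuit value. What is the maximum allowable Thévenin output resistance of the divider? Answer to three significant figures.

R_th ≤ 70.8 Ω

Loading drop = R_th/(R_th + R_L) ≤ 0.0210, so R_th ≤ R_L · ε/(1−ε) = 3.30 kΩ × 0.0210/0.9790 = 70.8 Ω.
(Any R1, R2 with R2/(R1+R2) = 0.570 and R1‖R2 ≤ 70.8 Ω will meet the spec.)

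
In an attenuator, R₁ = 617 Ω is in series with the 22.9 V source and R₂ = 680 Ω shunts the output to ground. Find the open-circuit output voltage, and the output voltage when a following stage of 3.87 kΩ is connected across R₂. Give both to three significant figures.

Open-circuit: V = 22.9 × 680/(617 + 680) = 12.0 V.
With the load, R₂ becomes R₂‖R_L = 578.4 Ω, so V = 22.9 × 578.4/1195 = 11.1 V.

Unloaded: 12.0 V; loaded: 11.1 V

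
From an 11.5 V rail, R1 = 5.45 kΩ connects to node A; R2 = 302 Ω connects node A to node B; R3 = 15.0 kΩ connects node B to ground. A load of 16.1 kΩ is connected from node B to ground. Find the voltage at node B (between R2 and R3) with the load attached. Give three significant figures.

V ≈ 6.61 V

At node B, R3 is in parallel with the load: R3‖R_L = 7765 Ω.
Below node A the resistance is R2 + (R3‖R_L) = 8067 Ω, so V_A = 11.5 × 8067/13520 = 6.863 V.
Then V_B = V_A × (R3‖R_L)/(R2 + R3‖R_L) = 6.863 × 7765/8067 = 6.61 V.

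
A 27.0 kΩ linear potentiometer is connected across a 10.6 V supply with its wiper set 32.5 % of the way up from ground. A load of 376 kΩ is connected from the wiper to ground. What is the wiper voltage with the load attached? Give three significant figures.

The wiper splits the pot into (1−α)R = 18.23 kΩ above and αR = 8.775 kΩ below.
Lower section ‖ load = 8.575 kΩ.
V_wiper = 10.6 × 8.575/(18.23 + 8.575) = 3.39 V.

V ≈ 3.39 V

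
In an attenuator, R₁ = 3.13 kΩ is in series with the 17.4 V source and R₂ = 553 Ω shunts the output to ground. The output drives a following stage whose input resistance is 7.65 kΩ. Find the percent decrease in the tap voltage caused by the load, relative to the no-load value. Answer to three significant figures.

The divider's output (Thévenin) resistance is R₁‖R₂ = 470.0 Ω.
Fractional drop under load = R_th/(R_th + R_L) = 470.0 / (470.0 + 7650) = 0.05788.
So the output falls by 5.79 %.

5.79 %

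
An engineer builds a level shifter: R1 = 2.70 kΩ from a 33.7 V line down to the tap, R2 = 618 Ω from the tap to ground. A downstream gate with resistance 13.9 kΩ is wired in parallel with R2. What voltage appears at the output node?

The load sits in parallel with R2: R2‖R_L = (618 × 13900) / (618 + 13900) = 591.7 Ω.
V_out = 33.7 × 591.7 / (2700 + 591.7) = 33.7 × 591.7/3292 = 6.06 V.

V_out ≈ 6.06 V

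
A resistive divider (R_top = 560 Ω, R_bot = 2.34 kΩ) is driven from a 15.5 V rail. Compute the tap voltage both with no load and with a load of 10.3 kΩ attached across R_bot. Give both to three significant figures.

Unloaded: 12.5 V; loaded: 12.0 V

Open-circuit: V = 15.5 × 2340/(560 + 2340) = 12.5 V.
With the load, R_bot becomes R_bot‖R_L = 1907 Ω, so V = 15.5 × 1907/2467 = 12.0 V.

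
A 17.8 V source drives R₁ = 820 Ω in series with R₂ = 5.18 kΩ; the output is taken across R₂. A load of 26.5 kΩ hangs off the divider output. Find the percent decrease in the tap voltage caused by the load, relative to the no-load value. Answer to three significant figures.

The divider's output (Thévenin) resistance is R₁‖R₂ = 707.9 Ω.
Fractional drop under load = R_th/(R_th + R_L) = 707.9 / (707.9 + 26500) = 0.02602.
So the output falls by 2.60 %.

2.60 %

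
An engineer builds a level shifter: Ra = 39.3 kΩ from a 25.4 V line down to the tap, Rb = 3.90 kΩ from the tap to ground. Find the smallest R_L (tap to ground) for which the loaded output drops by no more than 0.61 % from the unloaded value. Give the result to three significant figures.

R_L(min) ≈ 578 kΩ

Output resistance R_th = Ra‖Rb = (39.3 × 3.90)/43.20 = 3.548 kΩ.
The fractional drop is R_th/(R_th + R_L); requiring this ≤ 0.00610 gives R_L ≥ R_th(1/0.00610 − 1) = 3.548 × 162.9 = 578 kΩ.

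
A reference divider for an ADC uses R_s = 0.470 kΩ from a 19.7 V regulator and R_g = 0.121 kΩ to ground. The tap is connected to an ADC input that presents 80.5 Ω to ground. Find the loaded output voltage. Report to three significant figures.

The load sits in parallel with R_g: R_g‖R_L = (121 × 80.5) / (121 + 80.5) = 48.34 Ω.
V_out = 19.7 × 48.34 / (470 + 48.34) = 19.7 × 48.34/518.3 = 1.84 V.

V_out ≈ 1.84 V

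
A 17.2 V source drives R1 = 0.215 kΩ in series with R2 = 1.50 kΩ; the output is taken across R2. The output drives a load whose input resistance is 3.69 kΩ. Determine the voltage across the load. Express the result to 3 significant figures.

The load sits in parallel with R2: R2‖R_L = (1500 × 3690) / (1500 + 3690) = 1066 Ω.
V_out = 17.2 × 1066 / (215 + 1066) = 17.2 × 1066/1281 = 14.3 V.

V_out ≈ 14.3 V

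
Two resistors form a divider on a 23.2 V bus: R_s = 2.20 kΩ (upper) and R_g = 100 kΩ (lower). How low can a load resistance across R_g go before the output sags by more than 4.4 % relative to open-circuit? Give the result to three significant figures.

R_L(min) ≈ 46.8 kΩ

Output resistance R_th = R_s‖R_g = (2.20 × 100)/102.2 = 2.153 kΩ.
The fractional drop is R_th/(R_th + R_L); requiring this ≤ 0.0440 gives R_L ≥ R_th(1/0.0440 − 1) = 2.153 × 21.73 = 46.8 kΩ.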